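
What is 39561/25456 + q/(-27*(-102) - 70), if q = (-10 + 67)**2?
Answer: 47222067/17080976 ≈ 2.7646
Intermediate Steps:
q = 3249 (q = 57**2 = 3249)
39561/25456 + q/(-27*(-102) - 70) = 39561/25456 + 3249/(-27*(-102) - 70) = 39561*(1/25456) + 3249/(2754 - 70) = 39561/25456 + 3249/2684 = 47222067/17080976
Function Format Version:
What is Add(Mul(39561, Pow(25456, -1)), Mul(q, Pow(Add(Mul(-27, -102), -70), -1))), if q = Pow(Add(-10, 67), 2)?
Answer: Rational(47222067, 17080976) ≈ 2.7646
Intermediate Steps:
q = 3249 (q = Pow(57, 2) = 3249)
Add(Mul(39561, Pow(25456, -1)), Mul(q, Pow(Add(Mul(-27, -102), -70), -1))) = Add(Mul(39561, Pow(25456, -1)), Mul(3249, Pow(Add(Mul(-27, -102), -70), -1))) = Add(Mul(39561, Rational(1, 25456)), Mul(3249, Pow(Add(2754, -70), -1))) = Add(Rational(39561, 25456), Mul(3249, Pow(2684, -1))) = Add(Rational(39561, 25456), Mul(3249, Rational(1, 2684))) = Add(Rational(39561, 25456), Rational(3249, 2684)) = Rational(47222067, 17080976)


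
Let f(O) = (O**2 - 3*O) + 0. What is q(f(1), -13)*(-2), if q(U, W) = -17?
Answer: 34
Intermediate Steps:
f(O) = O**2 - 3*O
q(f(1), -13)*(-2) = -17*(-2) = 34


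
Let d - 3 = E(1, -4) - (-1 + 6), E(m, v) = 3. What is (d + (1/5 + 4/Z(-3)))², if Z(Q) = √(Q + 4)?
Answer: 676/25 ≈ 27.040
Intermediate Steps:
Z(Q) = √(4 + Q)
d = 1 (d = 3 + (3 - (-1 + 6)) = 3 + (3 - 1*5) = 3 + (3 - 5) = 3 - 2 = 1)
(d + (1/5 + 4/Z(-3)))² = (1 + (1/5 + 4/(√(4 - 3))))² = (1 + (1*(⅕) + 4/(√1)))² = (1 + (⅕ + 4/1))² = (1 + (⅕ + 4*1))² = (1 + (⅕ + 4))² = (1 + 21/5)² = (26/5)² = 676/25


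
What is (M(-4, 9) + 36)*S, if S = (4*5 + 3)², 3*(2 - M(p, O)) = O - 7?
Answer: 59248/3 ≈ 19749.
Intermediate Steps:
M(p, O) = 13/3 - O/3 (M(p, O) = 2 - (O - 7)/3 = 2 - (-7 + O)/3 = 2 + (7/3 - O/3) = 13/3 - O/3)
S = 529 (S = (20 + 3)² = 23² = 529)
(M(-4, 9) + 36)*S = ((13/3 - ⅓*9) + 36)*529 = ((13/3 - 3) + 36)*529 = (4/3 + 36)*529 = (112/3)*529 = 59248/3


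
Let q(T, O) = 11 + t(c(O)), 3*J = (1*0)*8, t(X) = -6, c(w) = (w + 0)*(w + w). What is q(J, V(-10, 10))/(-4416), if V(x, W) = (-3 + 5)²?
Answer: -5/4416 ≈ -0.0011322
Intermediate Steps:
c(w) = 2*w² (c(w) = w*(2*w) = 2*w²)
J = 0 (J = ((1*0)*8)/3 = (0*8)/3 = (⅓)*0 = 0)
V(x, W) = 4 (V(x, W) = 2² = 4)
q(T, O) = 5 (q(T, O) = 11 - 6 = 5)
q(J, V(-10, 10))/(-4416) = 5/(-4416) = 5*(-1/4416) = -5/4416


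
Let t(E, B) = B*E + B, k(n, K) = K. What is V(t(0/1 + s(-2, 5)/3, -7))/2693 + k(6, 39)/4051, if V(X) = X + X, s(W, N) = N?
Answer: -138631/32728029 ≈ -0.0042358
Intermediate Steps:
t(E, B) = B + B*E
V(X) = 2*X
V(t(0/1 + s(-2, 5)/3, -7))/2693 + k(6, 39)/4051 = (2*(-7*(1 + (0/1 + 5/3))))/2693 + 39/4051 = (2*(-7*(1 + (0*1 + 5*(1/3)))))*(1/2693) + 39*(1/4051) = (2*(-7*(1 + (0 + 5/3))))*(1/2693) + 39/4051 = (2*(-7*(1 + 5/3)))*(1/2693) + 39/4051 = (2*(-7*8/3))*(1/2693) + 39/4051 = (2*(-56/3))*(1/2693) + 39/4051 = -112/3*1/2693 + 39/4051 = -112/8079 + 39/4051 = -138631/32728029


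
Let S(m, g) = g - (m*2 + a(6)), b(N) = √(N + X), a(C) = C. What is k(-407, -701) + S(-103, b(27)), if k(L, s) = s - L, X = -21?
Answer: -94 + √6 ≈ -91.551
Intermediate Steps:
b(N) = √(-21 + N) (b(N) = √(N - 21) = √(-21 + N))
S(m, g) = -6 + g - 2*m (S(m, g) = g - (m*2 + 6) = g - (2*m + 6) = g - (6 + 2*m) = g + (-6 - 2*m) = -6 + g - 2*m)
k(-407, -701) + S(-103, b(27)) = (-701 - 1*(-407)) + (-6 + √(-21 + 27) - 2*(-103)) = (-701 + 407) + (-6 + √6 + 206) = -294 + (200 + √6) = -94 + √6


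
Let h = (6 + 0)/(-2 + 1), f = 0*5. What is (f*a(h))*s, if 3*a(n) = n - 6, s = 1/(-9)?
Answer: 0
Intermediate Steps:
s = -⅑ ≈ -0.11111
f = 0
h = -6 (h = 6/(-1) = 6*(-1) = -6)
a(n) = -2 + n/3 (a(n) = (n - 6)/3 = (-6 + n)/3 = -2 + n/3)
(f*a(h))*s = (0*(-2 + (⅓)*(-6)))*(-⅑) = (0*(-2 - 2))*(-⅑) = (0*(-4))*(-⅑) = 0*(-⅑) = 0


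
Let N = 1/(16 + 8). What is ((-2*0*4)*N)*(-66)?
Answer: 0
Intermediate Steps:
N = 1/24 ≈ 0.041667
((-2*0*4)*N)*(-66) = ((-2*0*4)*(1/24))*(-66) = ((0*4)*(1/24))*(-66) = (0*(1/24))*(-66) = 0*(-66) = 0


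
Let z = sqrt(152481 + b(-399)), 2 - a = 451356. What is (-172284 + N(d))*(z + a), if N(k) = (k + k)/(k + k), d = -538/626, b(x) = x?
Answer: 77760621182 - 516849*sqrt(16898) ≈ 7.7693e+10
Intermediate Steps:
a = -451354 (a = 2 - 1*451356 = 2 - 451356 = -451354)
d = -269/313 (d = -538*1/626 = -269/313 ≈ -0.85942)
N(k) = 1 (N(k) = (2*k)/((2*k)) = (2*k)*(1/(2*k)) = 1)
z = 3*sqrt(16898) (z = sqrt(152481 - 399) = sqrt(152082) = 3*sqrt(16898) ≈ 389.98)
(-172284 + N(d))*(z + a) = (-172284 + 1)*(3*sqrt(16898) - 451354) = -172283*(-451354 + 3*sqrt(16898)) = 77760621182 - 516849*sqrt(16898)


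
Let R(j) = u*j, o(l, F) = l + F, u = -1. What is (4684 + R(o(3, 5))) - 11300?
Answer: -6624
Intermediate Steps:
o(l, F) = F + l
R(j) = -j
(4684 + R(o(3, 5))) - 11300 = (4684 - (5 + 3)) - 11300 = (4684 - 1*8) - 11300 = (4684 - 8) - 11300 = 4676 - 11300 = -6624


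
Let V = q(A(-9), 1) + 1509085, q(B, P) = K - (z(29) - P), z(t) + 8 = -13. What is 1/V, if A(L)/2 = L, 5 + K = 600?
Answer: 1/1509702 ≈ 6.6238e-7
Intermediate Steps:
K = 595 (K = -5 + 600 = 595)
A(L) = 2*L
z(t) = -21 (z(t) = -8 - 13 = -21)
q(B, P) = 616 + P (q(B, P) = 595 - (-21 - P) = 595 + (21 + P) = 616 + P)
V = 1509702 (V = (616 + 1) + 1509085 = 617 + 1509085 = 1509702)
1/V = 1/1509702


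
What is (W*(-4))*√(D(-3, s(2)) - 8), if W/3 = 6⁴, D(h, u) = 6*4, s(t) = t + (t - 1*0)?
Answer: -62208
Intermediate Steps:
s(t) = 2*t (s(t) = t + (t + 0) = t + t = 2*t)
D(h, u) = 24
W = 3888 (W = 3*6⁴ = 3*1296 = 3888)
(W*(-4))*√(D(-3, s(2)) - 8) = (3888*(-4))*√(24 - 8) = -15552*√16 = -15552*4 = -62208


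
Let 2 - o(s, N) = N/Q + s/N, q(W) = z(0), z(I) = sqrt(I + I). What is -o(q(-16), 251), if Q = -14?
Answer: -279/14 ≈ -19.929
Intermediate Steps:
z(I) = sqrt(2)*sqrt(I) (z(I) = sqrt(2*I) = sqrt(2)*sqrt(I))
q(W) = 0 (q(W) = sqrt(2)*sqrt(0) = sqrt(2)*0 = 0)
o(s, N) = 2 + N/14 - s/N (o(s, N) = 2 - (N/(-14) + s/N) = 2 - (N*(-1/14) + s/N) = 2 - (-N/14 + s/N) = 2 + (N/14 - s/N) = 2 + N/14 - s/N)
-o(q(-16), 251) = -(2 + (1/14)*251 - 1*0/251) = -(2 + 251/14 - 1*0*1/251) = -(2 + 251/14 + 0) = -1*279/14 = -279/14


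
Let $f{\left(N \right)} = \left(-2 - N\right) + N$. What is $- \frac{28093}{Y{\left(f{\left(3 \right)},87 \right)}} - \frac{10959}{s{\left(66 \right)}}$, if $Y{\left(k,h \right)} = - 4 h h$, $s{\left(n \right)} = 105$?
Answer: $- \frac{109614973}{1059660} \approx -103.44$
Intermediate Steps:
$f{\left(N \right)} = -2$
$Y{\left(k,h \right)} = - 4 h^{2}$
$- \frac{28093}{Y{\left(f{\left(3 \right)},87 \right)}} - \frac{10959}{s{\left(66 \right)}} = - \frac{28093}{\left(-4\right) 87^{2}} - \frac{10959}{105} = - \frac{28093}{\left(-4\right) 7569} - \frac{3653}{35} = - \frac{28093}{-30276} - \frac{3653}{35} = \left(-28093\right) \left(- \frac{1}{30276}\right) - \frac{3653}{35} = \frac{28093}{30276} - \frac{3653}{35} = - \frac{109614973}{1059660}$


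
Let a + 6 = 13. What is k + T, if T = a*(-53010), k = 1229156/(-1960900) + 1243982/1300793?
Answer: -236624170741368977/637681248425 ≈ -3.7107e+5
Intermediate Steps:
a = 7 (a = -6 + 13 = 7)
k = 210111695773/637681248425 (k = 1229156*(-1/1960900) + 1243982*(1/1300793) = -307289/490225 + 1243982/1300793 = 210111695773/637681248425 ≈ 0.32949)
T = -371070 (T = 7*(-53010) = -371070)
k + T = 210111695773/637681248425 - 371070 = -236624170741368977/637681248425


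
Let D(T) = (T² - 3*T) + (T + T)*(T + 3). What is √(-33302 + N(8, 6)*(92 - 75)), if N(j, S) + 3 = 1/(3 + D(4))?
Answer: I*√14708554/21 ≈ 182.63*I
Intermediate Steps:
D(T) = T² - 3*T + 2*T*(3 + T) (D(T) = (T² - 3*T) + (2*T)*(3 + T) = (T² - 3*T) + 2*T*(3 + T) = T² - 3*T + 2*T*(3 + T))
N(j, S) = -188/63 (N(j, S) = -3 + 1/(3 + 3*4*(1 + 4)) = -3 + 1/(3 + 3*4*5) = -3 + 1/(3 + 60) = -3 + 1/63 = -188/63)
√(-33302 + N(8, 6)*(92 - 75)) = √(-33302 - 188*(92 - 75)/63) = √(-33302 - 188/63*17) = √(-33302 - 3196/63) = √(-2101222/63) = I*√14708554/21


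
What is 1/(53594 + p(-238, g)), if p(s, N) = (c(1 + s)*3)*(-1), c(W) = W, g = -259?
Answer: 1/54305 ≈ 1.8415e-5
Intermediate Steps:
p(s, N) = -3 - 3*s (p(s, N) = ((1 + s)*3)*(-1) = (3 + 3*s)*(-1) = -3 - 3*s)
1/(53594 + p(-238, g)) = 1/(53594 + (-3 - 3*(-238))) = 1/(53594 + (-3 + 714)) = 1/(53594 + 711) = 1/54305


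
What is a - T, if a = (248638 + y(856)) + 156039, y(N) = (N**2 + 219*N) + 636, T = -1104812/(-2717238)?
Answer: 1800866594141/1358619 ≈ 1.3255e+6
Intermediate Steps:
T = 552406/1358619 (T = -1104812*(-1/2717238) = 552406/1358619 ≈ 0.40659)
y(N) = 636 + N**2 + 219*N
a = 1325513 (a = (248638 + (636 + 856**2 + 219*856)) + 156039 = (248638 + (636 + 732736 + 187464)) + 156039 = (248638 + 920836) + 156039 = 1169474 + 156039 = 1325513)
a - T = 1325513 - 1*552406/1358619 = 1325513 - 552406/1358619 = 1800866594141/1358619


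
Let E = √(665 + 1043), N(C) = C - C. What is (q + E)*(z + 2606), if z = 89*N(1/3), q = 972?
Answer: 2533032 + 5212*√427 ≈ 2.6407e+6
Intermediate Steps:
N(C) = 0
E = 2*√427 (E = √1708 = 2*√427 ≈ 41.328)
z = 0 (z = 89*0 = 0)
(q + E)*(z + 2606) = (972 + 2*√427)*(0 + 2606) = (972 + 2*√427)*2606 = 2533032 + 5212*√427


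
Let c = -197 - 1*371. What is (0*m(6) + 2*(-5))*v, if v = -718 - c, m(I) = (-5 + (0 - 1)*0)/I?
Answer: 1500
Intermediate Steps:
c = -568 (c = -197 - 371 = -568)
m(I) = -5/I (m(I) = (-5 - 1*0)/I = (-5 + 0)/I = -5/I)
v = -150 (v = -718 - 1*(-568) = -718 + 568 = -150)
(0*m(6) + 2*(-5))*v = (0*(-5/6) + 2*(-5))*(-150) = (0*(-5*⅙) - 10)*(-150) = (0*(-⅚) - 10)*(-150) = (0 - 10)*(-150) = -10*(-150) = 1500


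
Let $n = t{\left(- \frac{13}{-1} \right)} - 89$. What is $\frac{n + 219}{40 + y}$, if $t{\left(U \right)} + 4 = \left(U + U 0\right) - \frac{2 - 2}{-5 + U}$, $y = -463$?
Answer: $- \frac{139}{423} \approx -0.32861$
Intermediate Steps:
$t{\left(U \right)} = -4 + U$ ($t{\left(U \right)} = -4 - \left(- U + \frac{2 - 2}{-5 + U} - U 0\right) = -4 + \left(\left(U + 0\right) - \frac{0}{-5 + U}\right) = -4 + \left(U - 0\right) = -4 + \left(U + 0\right) = -4 + U$)
$n = -80$ ($n = \left(-4 - \frac{13}{-1}\right) - 89 = \left(-4 - -13\right) - 89 = \left(-4 + 13\right) - 89 = 9 - 89 = -80$)
$\frac{n + 219}{40 + y} = \frac{-80 + 219}{40 - 463} = \frac{139}{-423} = 139 \left(- \frac{1}{423}\right) = - \frac{139}{423}$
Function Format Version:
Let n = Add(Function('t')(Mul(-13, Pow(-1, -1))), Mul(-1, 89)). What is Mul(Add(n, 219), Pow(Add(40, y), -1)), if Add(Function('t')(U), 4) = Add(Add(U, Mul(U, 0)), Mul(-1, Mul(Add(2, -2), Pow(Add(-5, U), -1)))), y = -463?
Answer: Rational(-139, 423) ≈ -0.32861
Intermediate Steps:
Function('t')(U) = Add(-4, U) (Function('t')(U) = Add(-4, Add(Add(U, Mul(U, 0)), Mul(-1, Mul(Add(2, -2), Pow(Add(-5, U), -1))))) = Add(-4, Add(Add(U, 0), Mul(-1, Mul(0, Pow(Add(-5, U), -1))))) = Add(-4, Add(U, Mul(-1, 0))) = Add(-4, Add(U, 0)) = Add(-4, U))
n = -80 (n = Add(Add(-4, Mul(-13, Pow(-1, -1))), Mul(-1, 89)) = Add(Add(-4, Mul(-13, -1)), -89) = Add(Add(-4, 13), -89) = Add(9, -89) = -80)
Mul(Add(n, 219), Pow(Add(40, y), -1)) = Mul(Add(-80, 219), Pow(Add(40, -463), -1)) = Mul(139, Pow(-423, -1)) = Mul(139, Rational(-1, 423)) = Rational(-139, 423)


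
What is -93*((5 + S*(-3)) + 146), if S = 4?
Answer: -12927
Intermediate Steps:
-93*((5 + S*(-3)) + 146) = -93*((5 + 4*(-3)) + 146) = -93*((5 - 12) + 146) = -93*(-7 + 146) = -93*139 = -12927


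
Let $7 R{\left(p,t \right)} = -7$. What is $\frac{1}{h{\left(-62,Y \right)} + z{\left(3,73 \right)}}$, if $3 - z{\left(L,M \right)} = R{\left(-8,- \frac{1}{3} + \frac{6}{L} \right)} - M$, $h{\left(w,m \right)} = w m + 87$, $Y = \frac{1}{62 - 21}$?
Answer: $\frac{41}{6662} \approx 0.0061543$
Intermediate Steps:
$R{\left(p,t \right)} = -1$ ($R{\left(p,t \right)} = \frac{1}{7} \left(-7\right) = -1$)
$Y = \frac{1}{41} \approx 0.02439$
$h{\left(w,m \right)} = 87 + m w$ ($h{\left(w,m \right)} = m w + 87 = 87 + m w$)
$z{\left(L,M \right)} = 4 + M$ ($z{\left(L,M \right)} = 3 - \left(-1 - M\right) = 3 + \left(1 + M\right) = 4 + M$)
$\frac{1}{h{\left(-62,Y \right)} + z{\left(3,73 \right)}} = \frac{1}{\left(87 + \frac{1}{41} \left(-62\right)\right) + \left(4 + 73\right)} = \frac{1}{\left(87 - \frac{62}{41}\right) + 77} = \frac{1}{\frac{3505}{41} + 77} = \frac{1}{\frac{6662}{41}} = \frac{41}{6662}$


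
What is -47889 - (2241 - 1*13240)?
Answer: -36890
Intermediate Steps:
-47889 - (2241 - 1*13240) = -47889 - (2241 - 13240) = -47889 - 1*(-10999) = -47889 + 10999 = -36890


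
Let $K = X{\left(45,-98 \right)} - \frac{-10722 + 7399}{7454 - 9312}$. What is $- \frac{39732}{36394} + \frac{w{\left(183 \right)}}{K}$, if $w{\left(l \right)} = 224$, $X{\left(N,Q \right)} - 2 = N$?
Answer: $\frac{5904642226}{1528602591} \approx 3.8628$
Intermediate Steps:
$X{\left(N,Q \right)} = 2 + N$
$K = \frac{84003}{1858}$ ($K = \left(2 + 45\right) - \frac{-10722 + 7399}{7454 - 9312} = 47 - - \frac{3323}{-1858} = 47 - \left(-3323\right) \left(- \frac{1}{1858}\right) = 47 - \frac{3323}{1858} = \frac{84003}{1858} \approx 45.212$)
$- \frac{39732}{36394} + \frac{w{\left(183 \right)}}{K} = - \frac{39732}{36394} + \frac{224}{\frac{84003}{1858}} = \left(-39732\right) \frac{1}{36394} + 224 \cdot \frac{1858}{84003} = - \frac{19866}{18197} + \frac{416192}{84003} = \frac{5904642226}{1528602591}$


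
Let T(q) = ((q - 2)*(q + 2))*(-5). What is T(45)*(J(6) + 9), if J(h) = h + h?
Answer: -212205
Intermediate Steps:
J(h) = 2*h
T(q) = -5*(-2 + q)*(2 + q) (T(q) = ((-2 + q)*(2 + q))*(-5) = -5*(-2 + q)*(2 + q))
T(45)*(J(6) + 9) = (20 - 5*45²)*(2*6 + 9) = (20 - 5*2025)*(12 + 9) = (20 - 10125)*21 = -10105*21 = -212205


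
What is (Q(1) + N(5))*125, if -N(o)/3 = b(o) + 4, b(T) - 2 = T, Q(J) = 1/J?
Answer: -4000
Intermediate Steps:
b(T) = 2 + T
N(o) = -18 - 3*o (N(o) = -3*((2 + o) + 4) = -3*(6 + o) = -18 - 3*o)
(Q(1) + N(5))*125 = (1/1 + (-18 - 3*5))*125 = (1 + (-18 - 15))*125 = (1 - 33)*125 = -32*125 = -4000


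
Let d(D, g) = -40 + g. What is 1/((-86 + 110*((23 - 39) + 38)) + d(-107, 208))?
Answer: 1/2502 ≈ 0.00039968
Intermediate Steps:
1/((-86 + 110*((23 - 39) + 38)) + d(-107, 208)) = 1/((-86 + 110*((23 - 39) + 38)) + (-40 + 208)) = 1/((-86 + 110*(-16 + 38)) + 168) = 1/((-86 + 110*22) + 168) = 1/((-86 + 2420) + 168) = 1/(2334 + 168) = 1/2502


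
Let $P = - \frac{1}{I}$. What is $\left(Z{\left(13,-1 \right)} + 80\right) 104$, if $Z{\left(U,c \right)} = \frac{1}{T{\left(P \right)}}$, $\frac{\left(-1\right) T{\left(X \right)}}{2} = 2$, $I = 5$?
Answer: $8294$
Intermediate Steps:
$P = - \frac{1}{5} \approx -0.2$
$T{\left(X \right)} = -4$ ($T{\left(X \right)} = \left(-2\right) 2 = -4$)
$Z{\left(U,c \right)} = - \frac{1}{4}$ ($Z{\left(U,c \right)} = \frac{1}{-4} = - \frac{1}{4}$)
$\left(Z{\left(13,-1 \right)} + 80\right) 104 = \left(- \frac{1}{4} + 80\right) 104 = \frac{319}{4} \cdot 104 = 8294$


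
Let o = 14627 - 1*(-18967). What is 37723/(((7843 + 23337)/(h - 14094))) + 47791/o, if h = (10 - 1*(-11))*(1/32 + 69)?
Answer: -256356202319909/16759374720 ≈ -15296.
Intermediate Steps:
h = 46389/32 (h = (10 + 11)*(1/32 + 69) = 21*(2209/32) = 46389/32 ≈ 1449.7)
o = 33594 (o = 14627 + 18967 = 33594)
37723/(((7843 + 23337)/(h - 14094))) + 47791/o = 37723/(((7843 + 23337)/(46389/32 - 14094))) + 47791/33594 = 37723/((31180/(-404619/32))) + 47791*(1/33594) = 37723/((31180*(-32/404619))) + 47791/33594 = 37723/(-997760/404619) + 47791/33594 = 37723*(-404619/997760) + 47791/33594 = -15263442537/997760 + 47791/33594 = -256356202319909/16759374720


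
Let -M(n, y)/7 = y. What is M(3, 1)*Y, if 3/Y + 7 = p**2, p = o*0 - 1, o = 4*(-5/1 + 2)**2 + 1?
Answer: 7/2 ≈ 3.5000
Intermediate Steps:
o = 37 (o = 4*(-5*1 + 2)**2 + 1 = 4*(-5 + 2)**2 + 1 = 4*(-3)**2 + 1 = 4*9 + 1 = 36 + 1 = 37)
M(n, y) = -7*y
p = -1 (p = 37*0 - 1 = 0 - 1 = -1)
Y = -1/2 (Y = 3/(-7 + (-1)**2) = 3/(-7 + 1) = 3/(-6) = 3*(-1/6) = -1/2 ≈ -0.50000)
M(3, 1)*Y = -7*1*(-1/2) = -7*(-1/2) = 7/2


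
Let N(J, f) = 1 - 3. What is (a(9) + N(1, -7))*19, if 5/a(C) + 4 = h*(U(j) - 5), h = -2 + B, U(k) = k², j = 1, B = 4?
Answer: -551/12 ≈ -45.917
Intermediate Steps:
h = 2 (h = -2 + 4 = 2)
N(J, f) = -2
a(C) = -5/12 (a(C) = 5/(-4 + 2*(1² - 5)) = 5/(-4 + 2*(1 - 5)) = 5/(-4 + 2*(-4)) = 5/(-4 - 8) = 5/(-12) = 5*(-1/12) = -5/12)
(a(9) + N(1, -7))*19 = (-5/12 - 2)*19 = -29/12*19 = -551/12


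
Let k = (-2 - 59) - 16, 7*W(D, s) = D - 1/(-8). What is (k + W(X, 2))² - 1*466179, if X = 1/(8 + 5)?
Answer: -4978112039/10816 ≈ -4.6025e+5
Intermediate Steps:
X = 1/13 ≈ 0.076923
W(D, s) = 1/56 + D/7 (W(D, s) = (D - 1/(-8))/7 = (D - 1*(-⅛))/7 = (D + ⅛)/7 = (⅛ + D)/7 = 1/56 + D/7)
k = -77 (k = -61 - 16 = -77)
(k + W(X, 2))² - 1*466179 = (-77 + (1/56 + (⅐)*(1/13)))² - 1*466179 = (-77 + (1/56 + 1/91))² - 466179 = (-77 + 3/104)² - 466179 = (-8005/104)² - 466179 = 64080025/10816 - 466179 = -4978112039/10816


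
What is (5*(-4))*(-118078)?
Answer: 2361560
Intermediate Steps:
(5*(-4))*(-118078) = -20*(-118078) = 2361560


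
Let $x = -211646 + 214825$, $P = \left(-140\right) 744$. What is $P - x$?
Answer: $-107339$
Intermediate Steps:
$P = -104160$
$x = 3179$
$P - x = -104160 - 3179 = -107339$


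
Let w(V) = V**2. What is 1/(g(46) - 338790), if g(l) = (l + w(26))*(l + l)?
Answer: -1/272366 ≈ -3.6715e-6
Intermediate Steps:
g(l) = 2*l*(676 + l) (g(l) = (l + 26**2)*(l + l) = (l + 676)*(2*l) = (676 + l)*(2*l) = 2*l*(676 + l))
1/(g(46) - 338790) = 1/(2*46*(676 + 46) - 338790) = 1/(2*46*722 - 338790) = 1/(66424 - 338790) = 1/(-272366) = -1/272366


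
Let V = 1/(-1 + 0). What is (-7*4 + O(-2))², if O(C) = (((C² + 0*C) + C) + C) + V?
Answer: 841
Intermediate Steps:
V = -1 (V = 1/(-1) = -1)
O(C) = -1 + C² + 2*C (O(C) = (((C² + 0*C) + C) + C) - 1 = (((C² + 0) + C) + C) - 1 = ((C² + C) + C) - 1 = ((C + C²) + C) - 1 = (C² + 2*C) - 1 = -1 + C² + 2*C)
(-7*4 + O(-2))² = (-7*4 + (-1 + (-2)² + 2*(-2)))² = (-28 + (-1 + 4 - 4))² = (-28 - 1)² = (-29)² = 841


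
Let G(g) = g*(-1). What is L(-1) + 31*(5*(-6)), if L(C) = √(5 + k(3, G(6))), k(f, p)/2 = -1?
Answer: -930 + √3 ≈ -928.27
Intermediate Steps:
G(g) = -g
k(f, p) = -2 (k(f, p) = 2*(-1) = -2)
L(C) = √3 (L(C) = √(5 - 2) = √3)
L(-1) + 31*(5*(-6)) = √3 + 31*(5*(-6)) = √3 + 31*(-30) = √3 - 930 = -930 + √3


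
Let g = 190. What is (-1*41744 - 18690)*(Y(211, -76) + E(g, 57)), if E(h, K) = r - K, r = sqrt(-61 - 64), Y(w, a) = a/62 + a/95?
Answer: 552910666/155 - 302170*I*sqrt(5) ≈ 3.5672e+6 - 6.7567e+5*I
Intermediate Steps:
Y(w, a) = 157*a/5890 (Y(w, a) = a*(1/62) + a*(1/95) = a/62 + a/95 = 157*a/5890)
r = 5*I*sqrt(5) (r = sqrt(-125) = 5*I*sqrt(5) ≈ 11.18*I)
E(h, K) = -K + 5*I*sqrt(5) (E(h, K) = 5*I*sqrt(5) - K = -K + 5*I*sqrt(5))
(-1*41744 - 18690)*(Y(211, -76) + E(g, 57)) = (-1*41744 - 18690)*((157/5890)*(-76) + (-1*57 + 5*I*sqrt(5))) = (-41744 - 18690)*(-314/155 + (-57 + 5*I*sqrt(5))) = -60434*(-9149/155 + 5*I*sqrt(5)) = 552910666/155 - 302170*I*sqrt(5)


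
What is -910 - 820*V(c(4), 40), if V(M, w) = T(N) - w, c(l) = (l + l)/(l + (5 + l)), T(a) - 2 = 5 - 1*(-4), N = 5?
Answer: 22870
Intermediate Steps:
T(a) = 11 (T(a) = 2 + (5 - 1*(-4)) = 2 + (5 + 4) = 2 + 9 = 11)
c(l) = 2*l/(5 + 2*l) (c(l) = (2*l)/(5 + 2*l) = 2*l/(5 + 2*l))
V(M, w) = 11 - w
-910 - 820*V(c(4), 40) = -910 - 820*(11 - 1*40) = -910 - 820*(11 - 40) = -910 - 820*(-29) = -910 + 23780 = 22870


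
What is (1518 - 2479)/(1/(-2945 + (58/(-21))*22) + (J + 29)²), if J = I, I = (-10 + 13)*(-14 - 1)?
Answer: -60659281/16158955 ≈ -3.7539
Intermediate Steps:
I = -45 (I = 3*(-15) = -45)
J = -45
(1518 - 2479)/(1/(-2945 + (58/(-21))*22) + (J + 29)²) = (1518 - 2479)/(1/(-2945 + (58/(-21))*22) + (-45 + 29)²) = -961/(1/(-2945 + (58*(-1/21))*22) + (-16)²) = -961/(1/(-2945 - 58/21*22) + 256) = -961/(1/(-2945 - 1276/21) + 256) = -961/(1/(-63121/21) + 256) = -961/(-21/63121 + 256) = -961/16158955/63121 = -961*63121/16158955 = -60659281/16158955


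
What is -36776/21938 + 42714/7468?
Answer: 165604141/40958246 ≈ 4.0432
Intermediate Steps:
-36776/21938 + 42714/7468 = -36776*1/21938 + 42714*(1/7468) = -18388/10969 + 21357/3734 = 165604141/40958246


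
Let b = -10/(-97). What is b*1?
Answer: 10/97 ≈ 0.10309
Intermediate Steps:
b = 10/97 (b = -10*(-1/97) = 10/97 ≈ 0.10309)
b*1 = (10/97)*1 = 10/97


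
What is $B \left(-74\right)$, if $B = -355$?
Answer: $26270$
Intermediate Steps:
$B \left(-74\right) = \left(-355\right) \left(-74\right) = 26270$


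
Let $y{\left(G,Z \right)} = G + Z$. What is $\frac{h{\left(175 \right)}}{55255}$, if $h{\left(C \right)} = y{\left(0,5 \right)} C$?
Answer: $\frac{175}{11051} \approx 0.015836$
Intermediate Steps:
$h{\left(C \right)} = 5 C$ ($h{\left(C \right)} = \left(0 + 5\right) C = 5 C$)
$\frac{h{\left(175 \right)}}{55255} = \frac{5 \cdot 175}{55255} = 875 \cdot \frac{1}{55255} = \frac{175}{11051}$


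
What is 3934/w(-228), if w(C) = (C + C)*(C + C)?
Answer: 1967/103968 ≈ 0.018919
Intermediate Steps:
w(C) = 4*C² (w(C) = (2*C)*(2*C) = 4*C²)
3934/w(-228) = 3934/((4*(-228)²)) = 3934/((4*51984)) = 3934/207936 = 3934*(1/207936) = 1967/103968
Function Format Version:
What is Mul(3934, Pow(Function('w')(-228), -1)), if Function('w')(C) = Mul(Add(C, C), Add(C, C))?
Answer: Rational(1967, 103968) ≈ 0.018919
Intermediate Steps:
Function('w')(C) = Mul(4, Pow(C, 2)) (Function('w')(C) = Mul(Mul(2, C), Mul(2, C)) = Mul(4, Pow(C, 2)))
Mul(3934, Pow(Function('w')(-228), -1)) = Mul(3934, Pow(Mul(4, Pow(-228, 2)), -1)) = Mul(3934, Pow(Mul(4, 51984), -1)) = Mul(3934, Pow(207936, -1)) = Mul(3934, Rational(1, 207936)) = Rational(1967, 103968)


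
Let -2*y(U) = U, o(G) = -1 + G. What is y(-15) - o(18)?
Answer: -19/2 ≈ -9.5000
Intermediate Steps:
y(U) = -U/2
y(-15) - o(18) = -½*(-15) - (-1 + 18) = 15/2 - 1*17 = 15/2 - 17 = -19/2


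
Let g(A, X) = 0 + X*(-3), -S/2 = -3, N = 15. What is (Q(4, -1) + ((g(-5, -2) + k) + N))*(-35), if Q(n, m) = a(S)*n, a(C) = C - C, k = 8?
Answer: -1015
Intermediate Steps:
S = 6 (S = -2*(-3) = 6)
a(C) = 0
g(A, X) = -3*X (g(A, X) = 0 - 3*X = -3*X)
Q(n, m) = 0 (Q(n, m) = 0*n = 0)
(Q(4, -1) + ((g(-5, -2) + k) + N))*(-35) = (0 + ((-3*(-2) + 8) + 15))*(-35) = (0 + ((6 + 8) + 15))*(-35) = (0 + (14 + 15))*(-35) = (0 + 29)*(-35) = 29*(-35) = -1015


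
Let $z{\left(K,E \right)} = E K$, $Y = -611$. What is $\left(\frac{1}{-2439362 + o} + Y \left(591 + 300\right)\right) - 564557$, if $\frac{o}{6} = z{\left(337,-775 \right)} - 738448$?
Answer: $- \frac{9356389541801}{8437100} \approx -1.109 \cdot 10^{6}$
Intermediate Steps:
$o = -5997738$ ($o = 6 \left(\left(-775\right) 337 - 738448\right) = 6 \left(-261175 - 738448\right) = 6 \left(-999623\right) = -5997738$)
$\left(\frac{1}{-2439362 + o} + Y \left(591 + 300\right)\right) - 564557 = \left(\frac{1}{-2439362 - 5997738} - 611 \left(591 + 300\right)\right) - 564557 = \left(\frac{1}{-8437100} - 544401\right) - 564557 = \left(- \frac{1}{8437100} - 544401\right) - 564557 = - \frac{4593165677101}{8437100} - 564557 = - \frac{9356389541801}{8437100}$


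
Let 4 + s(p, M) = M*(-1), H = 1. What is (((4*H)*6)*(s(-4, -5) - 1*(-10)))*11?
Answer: 2904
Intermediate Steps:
s(p, M) = -4 - M (s(p, M) = -4 + M*(-1) = -4 - M)
(((4*H)*6)*(s(-4, -5) - 1*(-10)))*11 = (((4*1)*6)*((-4 - 1*(-5)) - 1*(-10)))*11 = ((4*6)*((-4 + 5) + 10))*11 = (24*(1 + 10))*11 = (24*11)*11 = 264*11 = 2904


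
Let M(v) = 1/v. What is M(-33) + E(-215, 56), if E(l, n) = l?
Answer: -7096/33 ≈ -215.03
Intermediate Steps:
M(-33) + E(-215, 56) = 1/(-33) - 215 = -1/33 - 215 = -7096/33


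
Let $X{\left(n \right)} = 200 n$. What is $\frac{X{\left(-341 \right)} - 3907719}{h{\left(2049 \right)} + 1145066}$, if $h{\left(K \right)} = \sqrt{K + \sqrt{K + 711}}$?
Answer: $- \frac{3975919}{1145066 + \sqrt{2049 + 2 \sqrt{690}}} \approx -3.4721$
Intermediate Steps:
$h{\left(K \right)} = \sqrt{K + \sqrt{711 + K}}$
$\frac{X{\left(-341 \right)} - 3907719}{h{\left(2049 \right)} + 1145066} = \frac{200 \left(-341\right) - 3907719}{\sqrt{2049 + \sqrt{711 + 2049}} + 1145066} = \frac{-68200 - 3907719}{\sqrt{2049 + \sqrt{2760}} + 1145066} = - \frac{3975919}{\sqrt{2049 + 2 \sqrt{690}} + 1145066} = - \frac{3975919}{1145066 + \sqrt{2049 + 2 \sqrt{690}}}$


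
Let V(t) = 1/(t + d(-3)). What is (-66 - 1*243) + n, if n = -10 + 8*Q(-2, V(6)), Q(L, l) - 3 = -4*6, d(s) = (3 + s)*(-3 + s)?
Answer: -487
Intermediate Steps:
d(s) = (-3 + s)*(3 + s)
V(t) = 1/t (V(t) = 1/(t + (-9 + (-3)²)) = 1/(t + (-9 + 9)) = 1/(t + 0) = 1/t)
Q(L, l) = -21 (Q(L, l) = 3 - 4*6 = 3 - 24 = -21)
n = -178 (n = -10 + 8*(-21) = -10 - 168 = -178)
(-66 - 1*243) + n = (-66 - 1*243) - 178 = (-66 - 243) - 178 = -309 - 178 = -487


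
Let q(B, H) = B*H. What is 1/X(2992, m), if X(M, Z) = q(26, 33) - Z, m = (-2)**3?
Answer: 1/866 ≈ 0.0011547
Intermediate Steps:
m = -8
X(M, Z) = 858 - Z (X(M, Z) = 26*33 - Z = 858 - Z)
1/X(2992, m) = 1/(858 - 1*(-8)) = 1/(858 + 8) = 1/866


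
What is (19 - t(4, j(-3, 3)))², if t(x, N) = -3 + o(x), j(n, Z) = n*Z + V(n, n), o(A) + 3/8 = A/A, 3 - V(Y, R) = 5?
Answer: 29241/64 ≈ 456.89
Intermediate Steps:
V(Y, R) = -2 (V(Y, R) = 3 - 1*5 = 3 - 5 = -2)
o(A) = 5/8 (o(A) = -3/8 + A/A = -3/8 + 1 = 5/8)
j(n, Z) = -2 + Z*n (j(n, Z) = n*Z - 2 = Z*n - 2 = -2 + Z*n)
t(x, N) = -19/8 (t(x, N) = -3 + 5/8 = -19/8)
(19 - t(4, j(-3, 3)))² = (19 - 1*(-19/8))² = (19 + 19/8)² = (171/8)² = 29241/64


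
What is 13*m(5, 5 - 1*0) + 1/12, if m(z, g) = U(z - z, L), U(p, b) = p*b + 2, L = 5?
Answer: 313/12 ≈ 26.083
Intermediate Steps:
U(p, b) = 2 + b*p (U(p, b) = b*p + 2 = 2 + b*p)
m(z, g) = 2 (m(z, g) = 2 + 5*(z - z) = 2 + 5*0 = 2 + 0 = 2)
13*m(5, 5 - 1*0) + 1/12 = 13*2 + 1/12 = 26 + 1/12 = 313/12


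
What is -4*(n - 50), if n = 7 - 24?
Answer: 268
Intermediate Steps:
n = -17
-4*(n - 50) = -4*(-17 - 50) = -4*(-67) = 268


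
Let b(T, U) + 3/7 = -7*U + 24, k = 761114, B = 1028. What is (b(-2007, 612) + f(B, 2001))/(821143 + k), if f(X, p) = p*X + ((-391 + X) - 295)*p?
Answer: 6386589/3691933 ≈ 1.7299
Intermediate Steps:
b(T, U) = 165/7 - 7*U (b(T, U) = -3/7 + (-7*U + 24) = -3/7 + (24 - 7*U) = 165/7 - 7*U)
f(X, p) = X*p + p*(-686 + X) (f(X, p) = X*p + (-686 + X)*p = X*p + p*(-686 + X))
(b(-2007, 612) + f(B, 2001))/(821143 + k) = ((165/7 - 7*612) + 2*2001*(-343 + 1028))/(821143 + 761114) = ((165/7 - 4284) + 2*2001*685)/1582257 = (-29823/7 + 2741370)*(1/1582257) = (19159767/7)*(1/1582257) = 6386589/3691933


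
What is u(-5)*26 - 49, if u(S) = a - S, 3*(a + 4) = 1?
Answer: -43/3 ≈ -14.333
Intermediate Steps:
a = -11/3 (a = -4 + (⅓)*1 = -4 + ⅓ = -11/3 ≈ -3.6667)
u(S) = -11/3 - S
u(-5)*26 - 49 = (-11/3 - 1*(-5))*26 - 49 = (-11/3 + 5)*26 - 49 = (4/3)*26 - 49 = 104/3 - 49 = -43/3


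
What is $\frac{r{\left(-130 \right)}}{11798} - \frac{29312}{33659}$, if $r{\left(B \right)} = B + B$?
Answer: $- \frac{510914}{572203} \approx -0.89289$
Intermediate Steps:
$r{\left(B \right)} = 2 B$
$\frac{r{\left(-130 \right)}}{11798} - \frac{29312}{33659} = \frac{2 \left(-130\right)}{11798} - \frac{29312}{33659} = \left(-260\right) \frac{1}{11798} - \frac{29312}{33659} = - \frac{130}{5899} - \frac{29312}{33659} = - \frac{510914}{572203}$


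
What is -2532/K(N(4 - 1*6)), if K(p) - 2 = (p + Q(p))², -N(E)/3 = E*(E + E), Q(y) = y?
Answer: -1266/1153 ≈ -1.0980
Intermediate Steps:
N(E) = -6*E² (N(E) = -3*E*(E + E) = -3*E*2*E = -6*E²)
K(p) = 2 + 4*p² (K(p) = 2 + (p + p)² = 2 + (2*p)² = 2 + 4*p²)
-2532/K(N(4 - 1*6)) = -2532/(2 + 4*(-6*(4 - 1*6)²)²) = -2532/(2 + 4*(-6*(4 - 6)²)²) = -2532/(2 + 4*(-6*(-2)²)²) = -2532/(2 + 4*(-6*4)²) = -2532/(2 + 4*(-24)²) = -2532/(2 + 4*576) = -2532/(2 + 2304) = -2532/2306 = -2532*1/2306 = -1266/1153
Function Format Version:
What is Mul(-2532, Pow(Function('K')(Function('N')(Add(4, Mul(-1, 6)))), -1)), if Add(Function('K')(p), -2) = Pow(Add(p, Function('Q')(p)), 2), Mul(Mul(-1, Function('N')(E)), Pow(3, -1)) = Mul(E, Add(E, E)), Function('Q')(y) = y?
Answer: Rational(-1266, 1153) ≈ -1.0980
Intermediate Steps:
Function('N')(E) = Mul(-6, Pow(E, 2)) (Function('N')(E) = Mul(-3, Mul(E, Add(E, E))) = Mul(-3, Mul(E, Mul(2, E))) = Mul(-3, Mul(2, Pow(E, 2))) = Mul(-6, Pow(E, 2)))
Function('K')(p) = Add(2, Mul(4, Pow(p, 2))) (Function('K')(p) = Add(2, Pow(Add(p, p), 2)) = Add(2, Pow(Mul(2, p), 2)) = Add(2, Mul(4, Pow(p, 2))))
Mul(-2532, Pow(Function('K')(Function('N')(Add(4, Mul(-1, 6)))), -1)) = Mul(-2532, Pow(Add(2, Mul(4, Pow(Mul(-6, Pow(Add(4, Mul(-1, 6)), 2)), 2))), -1)) = Mul(-2532, Pow(Add(2, Mul(4, Pow(Mul(-6, Pow(Add(4, -6), 2)), 2))), -1)) = Mul(-2532, Pow(Add(2, Mul(4, Pow(Mul(-6, Pow(-2, 2)), 2))), -1)) = Mul(-2532, Pow(Add(2, Mul(4, Pow(Mul(-6, 4), 2))), -1)) = Mul(-2532, Pow(Add(2, Mul(4, Pow(-24, 2))), -1)) = Mul(-2532, Pow(Add(2, Mul(4, 576)), -1)) = Mul(-2532, Pow(Add(2, 2304), -1)) = Mul(-2532, Pow(2306, -1)) = Mul(-2532, Rational(1, 2306)) = Rational(-1266, 1153)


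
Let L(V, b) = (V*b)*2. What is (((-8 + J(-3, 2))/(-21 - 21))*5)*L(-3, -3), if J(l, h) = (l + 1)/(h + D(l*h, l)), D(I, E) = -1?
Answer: 150/7 ≈ 21.429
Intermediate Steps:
L(V, b) = 2*V*b
J(l, h) = (1 + l)/(-1 + h) (J(l, h) = (l + 1)/(h - 1) = (1 + l)/(-1 + h))
(((-8 + J(-3, 2))/(-21 - 21))*5)*L(-3, -3) = (((-8 + (1 - 3)/(-1 + 2))/(-21 - 21))*5)*(2*(-3)*(-3)) = (((-8 - 2/1)/(-42))*5)*18 = (((-8 + 1*(-2))*(-1/42))*5)*18 = (((-8 - 2)*(-1/42))*5)*18 = (-10*(-1/42)*5)*18 = ((5/21)*5)*18 = (25/21)*18 = 150/7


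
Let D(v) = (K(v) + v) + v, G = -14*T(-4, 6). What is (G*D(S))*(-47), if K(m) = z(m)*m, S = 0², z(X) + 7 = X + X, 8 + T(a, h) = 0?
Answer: 0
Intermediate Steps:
T(a, h) = -8 (T(a, h) = -8 + 0 = -8)
z(X) = -7 + 2*X (z(X) = -7 + (X + X) = -7 + 2*X)
S = 0
G = 112 (G = -14*(-8) = 112)
K(m) = m*(-7 + 2*m) (K(m) = (-7 + 2*m)*m = m*(-7 + 2*m))
D(v) = 2*v + v*(-7 + 2*v) (D(v) = (v*(-7 + 2*v) + v) + v = (v + v*(-7 + 2*v)) + v = 2*v + v*(-7 + 2*v))
(G*D(S))*(-47) = (112*(0*(-5 + 2*0)))*(-47) = (112*(0*(-5 + 0)))*(-47) = (112*(0*(-5)))*(-47) = (112*0)*(-47) = 0*(-47) = 0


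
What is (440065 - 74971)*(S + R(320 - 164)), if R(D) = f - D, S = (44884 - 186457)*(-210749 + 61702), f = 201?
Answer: 7703859803151744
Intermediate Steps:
S = 21101030931 (S = -141573*(-149047) = 21101030931)
R(D) = 201 - D
(440065 - 74971)*(S + R(320 - 164)) = (440065 - 74971)*(21101030931 + (201 - (320 - 164))) = 365094*(21101030931 + (201 - 1*156)) = 365094*(21101030931 + (201 - 156)) = 365094*(21101030931 + 45) = 365094*21101030976 = 7703859803151744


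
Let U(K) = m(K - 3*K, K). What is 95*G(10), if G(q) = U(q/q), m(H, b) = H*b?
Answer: -190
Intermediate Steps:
U(K) = -2*K² (U(K) = (K - 3*K)*K = (-2*K)*K = -2*K²)
G(q) = -2 (G(q) = -2*(q/q)² = -2*1² = -2*1 = -2)
95*G(10) = 95*(-2) = -190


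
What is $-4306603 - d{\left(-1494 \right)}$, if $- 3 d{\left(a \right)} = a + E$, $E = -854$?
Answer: $- \frac{12922157}{3} \approx -4.3074 \cdot 10^{6}$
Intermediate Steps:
$d{\left(a \right)} = \frac{854}{3} - \frac{a}{3}$ ($d{\left(a \right)} = - \frac{a - 854}{3} = - \frac{-854 + a}{3} = \frac{854}{3} - \frac{a}{3}$)
$-4306603 - d{\left(-1494 \right)} = -4306603 - \left(\frac{854}{3} - -498\right) = -4306603 - \left(\frac{854}{3} + 498\right) = -4306603 - \frac{2348}{3} = - \frac{12922157}{3}$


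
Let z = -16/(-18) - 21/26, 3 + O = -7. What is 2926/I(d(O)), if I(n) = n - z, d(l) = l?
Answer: -97812/337 ≈ -290.24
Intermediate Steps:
O = -10 (O = -3 - 7 = -10)
z = 19/234 (z = -16*(-1/18) - 21*1/26 = 8/9 - 21/26 = 19/234 ≈ 0.081197)
I(n) = -19/234 + n (I(n) = n - 1*19/234 = n - 19/234 = -19/234 + n)
2926/I(d(O)) = 2926/(-19/234 - 10) = 2926/(-2359/234) = 2926*(-234/2359) = -97812/337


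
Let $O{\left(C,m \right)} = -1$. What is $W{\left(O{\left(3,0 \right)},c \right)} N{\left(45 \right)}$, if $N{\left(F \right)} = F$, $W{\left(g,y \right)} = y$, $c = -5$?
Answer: $-225$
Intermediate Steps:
$W{\left(O{\left(3,0 \right)},c \right)} N{\left(45 \right)} = \left(-5\right) 45 = -225$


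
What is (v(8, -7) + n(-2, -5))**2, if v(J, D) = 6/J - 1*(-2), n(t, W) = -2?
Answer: 9/16 ≈ 0.56250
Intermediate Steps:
v(J, D) = 2 + 6/J (v(J, D) = 6/J + 2 = 2 + 6/J)
(v(8, -7) + n(-2, -5))**2 = ((2 + 6/8) - 2)**2 = ((2 + 6*(1/8)) - 2)**2 = ((2 + 3/4) - 2)**2 = (11/4 - 2)**2 = (3/4)**2 = 9/16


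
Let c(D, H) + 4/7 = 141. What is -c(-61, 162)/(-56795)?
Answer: 983/397565 ≈ 0.0024725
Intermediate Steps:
c(D, H) = 983/7 (c(D, H) = -4/7 + 141 = 983/7)
-c(-61, 162)/(-56795) = -1*983/7/(-56795) = -983/7*(-1/56795) = 983/397565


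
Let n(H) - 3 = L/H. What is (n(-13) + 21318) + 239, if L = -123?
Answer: 280403/13 ≈ 21569.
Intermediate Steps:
n(H) = 3 - 123/H
(n(-13) + 21318) + 239 = ((3 - 123/(-13)) + 21318) + 239 = ((3 - 123*(-1/13)) + 21318) + 239 = ((3 + 123/13) + 21318) + 239 = (162/13 + 21318) + 239 = 277296/13 + 239 = 280403/13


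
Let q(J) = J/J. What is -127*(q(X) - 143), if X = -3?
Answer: 18034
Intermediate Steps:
q(J) = 1
-127*(q(X) - 143) = -127*(1 - 143) = -127*(-142) = 18034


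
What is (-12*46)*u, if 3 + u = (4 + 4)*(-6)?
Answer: 28152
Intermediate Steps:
u = -51 (u = -3 + (4 + 4)*(-6) = -3 + 8*(-6) = -3 - 48 = -51)
(-12*46)*u = -12*46*(-51) = -552*(-51) = 28152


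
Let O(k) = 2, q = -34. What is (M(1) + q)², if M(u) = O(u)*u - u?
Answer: 1089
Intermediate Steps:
M(u) = u (M(u) = 2*u - u = u)
(M(1) + q)² = (1 - 34)² = (-33)² = 1089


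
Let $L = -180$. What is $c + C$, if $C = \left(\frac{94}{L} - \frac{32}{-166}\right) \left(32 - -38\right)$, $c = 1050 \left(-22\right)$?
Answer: $- \frac{17272927}{747} \approx -23123.0$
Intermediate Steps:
$c = -23100$
$C = - \frac{17227}{747}$ ($C = \left(\frac{94}{-180} - \frac{32}{-166}\right) \left(32 - -38\right) = \left(94 \left(- \frac{1}{180}\right) - - \frac{16}{83}\right) \left(32 + 38\right) = \left(- \frac{47}{90} + \frac{16}{83}\right) 70 = \left(- \frac{2461}{7470}\right) 70 = - \frac{17227}{747} \approx -23.062$)
$c + C = -23100 - \frac{17227}{747} = - \frac{17272927}{747}$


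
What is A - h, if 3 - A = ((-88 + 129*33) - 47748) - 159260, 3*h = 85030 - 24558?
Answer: 548054/3 ≈ 1.8268e+5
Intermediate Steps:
h = 60472/3 (h = (85030 - 24558)/3 = (⅓)*60472 = 60472/3 ≈ 20157.)
A = 202842 (A = 3 - (((-88 + 129*33) - 47748) - 159260) = 3 - (((-88 + 4257) - 47748) - 159260) = 3 - ((4169 - 47748) - 159260) = 3 - (-43579 - 159260) = 3 - 1*(-202839) = 3 + 202839 = 202842)
A - h = 202842 - 1*60472/3 = 202842 - 60472/3 = 548054/3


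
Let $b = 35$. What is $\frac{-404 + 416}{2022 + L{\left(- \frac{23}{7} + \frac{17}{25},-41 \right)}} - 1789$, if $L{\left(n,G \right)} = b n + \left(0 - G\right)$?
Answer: $- \frac{17637691}{9859} \approx -1789.0$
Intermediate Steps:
$L{\left(n,G \right)} = - G + 35 n$ ($L{\left(n,G \right)} = 35 n + \left(0 - G\right) = 35 n - G = - G + 35 n$)
$\frac{-404 + 416}{2022 + L{\left(- \frac{23}{7} + \frac{17}{25},-41 \right)}} - 1789 = \frac{-404 + 416}{2022 + \left(\left(-1\right) \left(-41\right) + 35 \left(- \frac{23}{7} + \frac{17}{25}\right)\right)} - 1789 = \frac{12}{2022 + \left(41 + 35 \left(\left(-23\right) \frac{1}{7} + 17 \cdot \frac{1}{25}\right)\right)} - 1789 = \frac{12}{2022 + \left(41 + 35 \left(- \frac{23}{7} + \frac{17}{25}\right)\right)} - 1789 = \frac{12}{2022 + \left(41 + 35 \left(- \frac{456}{175}\right)\right)} - 1789 = \frac{12}{2022 + \left(41 - \frac{456}{5}\right)} - 1789 = \frac{12}{2022 - \frac{251}{5}} - 1789 = \frac{12}{\frac{9859}{5}} - 1789 = 12 \cdot \frac{5}{9859} - 1789 = \frac{60}{9859} - 1789 = - \frac{17637691}{9859}$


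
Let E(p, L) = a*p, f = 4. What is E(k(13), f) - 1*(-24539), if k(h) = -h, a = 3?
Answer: 24500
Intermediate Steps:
E(p, L) = 3*p
E(k(13), f) - 1*(-24539) = 3*(-1*13) - 1*(-24539) = 3*(-13) + 24539 = -39 + 24539 = 24500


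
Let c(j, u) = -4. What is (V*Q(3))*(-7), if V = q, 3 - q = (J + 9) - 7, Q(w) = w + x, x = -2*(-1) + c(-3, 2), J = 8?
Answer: 49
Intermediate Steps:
x = -2 (x = -2*(-1) - 4 = 2 - 4 = -2)
Q(w) = -2 + w (Q(w) = w - 2 = -2 + w)
q = -7 (q = 3 - ((8 + 9) - 7) = 3 - (17 - 7) = 3 - 1*10 = 3 - 10 = -7)
V = -7
(V*Q(3))*(-7) = -7*(-2 + 3)*(-7) = -7*1*(-7) = -7*(-7) = 49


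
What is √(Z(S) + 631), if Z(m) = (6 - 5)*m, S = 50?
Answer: √681 ≈ 26.096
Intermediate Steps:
Z(m) = m (Z(m) = 1*m = m)
√(Z(S) + 631) = √(50 + 631) = √681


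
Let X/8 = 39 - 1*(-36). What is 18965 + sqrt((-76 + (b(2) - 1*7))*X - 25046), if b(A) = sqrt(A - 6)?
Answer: 18965 + sqrt(-74846 + 1200*I) ≈ 18967.0 + 273.59*I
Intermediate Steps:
b(A) = sqrt(-6 + A)
X = 600 (X = 8*(39 - 1*(-36)) = 8*(39 + 36) = 8*75 = 600)
18965 + sqrt((-76 + (b(2) - 1*7))*X - 25046) = 18965 + sqrt((-76 + (sqrt(-6 + 2) - 1*7))*600 - 25046) = 18965 + sqrt((-76 + (sqrt(-4) - 7))*600 - 25046) = 18965 + sqrt((-76 + (2*I - 7))*600 - 25046) = 18965 + sqrt((-76 + (-7 + 2*I))*600 - 25046) = 18965 + sqrt((-83 + 2*I)*600 - 25046) = 18965 + sqrt((-49800 + 1200*I) - 25046) = 18965 + sqrt(-74846 + 1200*I)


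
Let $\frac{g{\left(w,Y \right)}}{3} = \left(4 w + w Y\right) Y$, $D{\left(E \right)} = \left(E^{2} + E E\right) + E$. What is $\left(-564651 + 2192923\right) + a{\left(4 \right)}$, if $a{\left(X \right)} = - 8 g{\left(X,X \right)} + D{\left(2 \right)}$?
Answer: $1625210$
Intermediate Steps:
$D{\left(E \right)} = E + 2 E^{2}$ ($D{\left(E \right)} = \left(E^{2} + E^{2}\right) + E = 2 E^{2} + E = E + 2 E^{2}$)
$g{\left(w,Y \right)} = 3 Y \left(4 w + Y w\right)$ ($g{\left(w,Y \right)} = 3 \left(4 w + w Y\right) Y = 3 \left(4 w + Y w\right) Y = 3 Y \left(4 w + Y w\right)$)
$a{\left(X \right)} = 10 - 24 X^{2} \left(4 + X\right)$ ($a{\left(X \right)} = - 8 \cdot 3 X X \left(4 + X\right) + 2 \left(1 + 2 \cdot 2\right) = - 8 \cdot 3 X^{2} \left(4 + X\right) + 2 \left(1 + 4\right) = - 24 X^{2} \left(4 + X\right) + 2 \cdot 5 = - 24 X^{2} \left(4 + X\right) + 10 = 10 - 24 X^{2} \left(4 + X\right)$)
$\left(-564651 + 2192923\right) + a{\left(4 \right)} = \left(-564651 + 2192923\right) - \left(-10 + 1536 + 1536\right) = 1628272 - 3062 = 1625210$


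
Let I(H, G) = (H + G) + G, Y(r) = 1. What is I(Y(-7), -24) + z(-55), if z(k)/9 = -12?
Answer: -155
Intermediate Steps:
z(k) = -108 (z(k) = 9*(-12) = -108)
I(H, G) = H + 2*G (I(H, G) = (G + H) + G = H + 2*G)
I(Y(-7), -24) + z(-55) = (1 + 2*(-24)) - 108 = (1 - 48) - 108 = -47 - 108 = -155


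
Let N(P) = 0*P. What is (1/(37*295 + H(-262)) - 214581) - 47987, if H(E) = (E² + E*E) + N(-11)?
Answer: -38913365303/148203 ≈ -2.6257e+5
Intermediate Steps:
N(P) = 0
H(E) = 2*E² (H(E) = (E² + E*E) + 0 = (E² + E²) + 0 = 2*E² + 0 = 2*E²)
(1/(37*295 + H(-262)) - 214581) - 47987 = (1/(37*295 + 2*(-262)²) - 214581) - 47987 = (1/(10915 + 2*68644) - 214581) - 47987 = (1/(10915 + 137288) - 214581) - 47987 = (1/148203 - 214581) - 47987 = -31801547942/148203 - 47987 = -38913365303/148203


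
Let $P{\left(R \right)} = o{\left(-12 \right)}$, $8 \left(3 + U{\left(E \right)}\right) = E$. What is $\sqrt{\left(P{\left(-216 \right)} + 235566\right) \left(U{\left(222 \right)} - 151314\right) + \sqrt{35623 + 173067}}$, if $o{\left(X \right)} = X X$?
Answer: $\frac{\sqrt{-142641556470 + 4 \sqrt{208690}}}{2} \approx 1.8884 \cdot 10^{5} i$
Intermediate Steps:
$o{\left(X \right)} = X^{2}$
$U{\left(E \right)} = -3 + \frac{E}{8}$
$P{\left(R \right)} = 144$ ($P{\left(R \right)} = \left(-12\right)^{2} = 144$)
$\sqrt{\left(P{\left(-216 \right)} + 235566\right) \left(U{\left(222 \right)} - 151314\right) + \sqrt{35623 + 173067}} = \sqrt{\left(144 + 235566\right) \left(\left(-3 + \frac{1}{8} \cdot 222\right) - 151314\right) + \sqrt{35623 + 173067}} = \sqrt{235710 \left(\left(-3 + \frac{111}{4}\right) - 151314\right) + \sqrt{208690}} = \sqrt{235710 \left(\frac{99}{4} - 151314\right) + \sqrt{208690}} = \sqrt{235710 \left(- \frac{605157}{4}\right) + \sqrt{208690}} = \sqrt{- \frac{71320778235}{2} + \sqrt{208690}}$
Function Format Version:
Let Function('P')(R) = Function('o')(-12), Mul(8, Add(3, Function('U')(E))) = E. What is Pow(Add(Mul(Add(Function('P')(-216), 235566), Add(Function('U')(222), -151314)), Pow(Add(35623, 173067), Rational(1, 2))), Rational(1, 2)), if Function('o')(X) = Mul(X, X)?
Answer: Mul(Rational(1, 2), Pow(Add(-142641556470, Mul(4, Pow(208690, Rational(1, 2)))), Rational(1, 2))) ≈ Mul(1.8884e+5, I)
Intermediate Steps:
Function('o')(X) = Pow(X, 2)
Function('U')(E) = Add(-3, Mul(Rational(1, 8), E))
Function('P')(R) = 144 (Function('P')(R) = Pow(-12, 2) = 144)
Pow(Add(Mul(Add(Function('P')(-216), 235566), Add(Function('U')(222), -151314)), Pow(Add(35623, 173067), Rational(1, 2))), Rational(1, 2)) = Pow(Add(Mul(Add(144, 235566), Add(Add(-3, Mul(Rational(1, 8), 222)), -151314)), Pow(Add(35623, 173067), Rational(1, 2))), Rational(1, 2)) = Pow(Add(Mul(235710, Add(Add(-3, Rational(111, 4)), -151314)), Pow(208690, Rational(1, 2))), Rational(1, 2)) = Pow(Add(Mul(235710, Add(Rational(99, 4), -151314)), Pow(208690, Rational(1, 2))), Rational(1, 2)) = Pow(Add(Mul(235710, Rational(-605157, 4)), Pow(208690, Rational(1, 2))), Rational(1, 2)) = Pow(Add(Rational(-71320778235, 2), Pow(208690, Rational(1, 2))), Rational(1, 2))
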